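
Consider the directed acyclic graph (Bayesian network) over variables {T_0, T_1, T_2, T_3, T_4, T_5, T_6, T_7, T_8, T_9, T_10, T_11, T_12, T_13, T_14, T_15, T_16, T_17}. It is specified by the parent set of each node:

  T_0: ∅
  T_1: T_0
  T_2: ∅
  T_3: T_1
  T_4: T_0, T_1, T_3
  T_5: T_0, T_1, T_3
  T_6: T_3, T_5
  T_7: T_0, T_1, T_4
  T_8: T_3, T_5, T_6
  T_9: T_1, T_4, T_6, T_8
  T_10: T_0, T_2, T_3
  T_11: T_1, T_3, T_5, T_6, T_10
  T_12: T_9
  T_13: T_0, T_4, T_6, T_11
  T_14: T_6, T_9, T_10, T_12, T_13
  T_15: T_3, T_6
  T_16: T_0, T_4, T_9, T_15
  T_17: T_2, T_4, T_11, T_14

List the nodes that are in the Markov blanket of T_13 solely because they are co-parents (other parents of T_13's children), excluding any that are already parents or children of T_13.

{T_9, T_10, T_12}

Children of T_13: T_14.
  T_14 also has parents T_6, T_9, T_10, T_12.
Excluding nodes already adjacent to T_13 (T_0, T_4, T_6, T_11, T_14), the co-parent-only contribution is {T_9, T_10, T_12}.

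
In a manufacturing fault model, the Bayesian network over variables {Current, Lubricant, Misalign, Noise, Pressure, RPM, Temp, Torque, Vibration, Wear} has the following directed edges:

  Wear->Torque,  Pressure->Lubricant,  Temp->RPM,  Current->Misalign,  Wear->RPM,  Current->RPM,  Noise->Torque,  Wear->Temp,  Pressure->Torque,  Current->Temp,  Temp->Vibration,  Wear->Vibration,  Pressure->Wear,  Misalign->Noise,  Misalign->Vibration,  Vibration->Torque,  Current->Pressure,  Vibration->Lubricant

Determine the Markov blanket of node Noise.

{Misalign, Pressure, Torque, Vibration, Wear}

By definition, MB(Noise) is built from Noise's parents, Noise's children, and the co-parents of Noise.
Parents of Noise: Misalign.
Ch(Noise) = {Torque}.
For each child, the remaining parents (spouses of Noise):
  parents(Torque) \ {Noise} = {Pressure, Vibration, Wear}.
Union: {Misalign} ∪ {Torque} ∪ {Pressure, Vibration, Wear} = {Misalign, Pressure, Torque, Vibration, Wear}.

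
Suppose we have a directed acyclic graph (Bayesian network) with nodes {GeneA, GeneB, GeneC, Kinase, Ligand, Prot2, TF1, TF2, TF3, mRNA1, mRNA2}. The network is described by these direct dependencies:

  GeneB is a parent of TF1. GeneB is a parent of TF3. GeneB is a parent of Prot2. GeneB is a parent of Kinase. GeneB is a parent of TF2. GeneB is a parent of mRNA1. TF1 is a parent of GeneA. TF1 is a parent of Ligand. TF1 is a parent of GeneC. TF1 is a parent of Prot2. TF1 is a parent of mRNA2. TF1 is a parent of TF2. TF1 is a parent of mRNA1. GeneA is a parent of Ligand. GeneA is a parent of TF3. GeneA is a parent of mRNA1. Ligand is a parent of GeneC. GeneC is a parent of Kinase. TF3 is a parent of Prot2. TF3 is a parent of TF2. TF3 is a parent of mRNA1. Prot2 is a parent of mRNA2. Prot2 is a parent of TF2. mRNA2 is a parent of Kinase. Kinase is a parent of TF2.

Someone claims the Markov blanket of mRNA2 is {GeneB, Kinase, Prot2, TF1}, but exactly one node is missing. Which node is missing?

By definition, MB(mRNA2) is built from mRNA2's parents, mRNA2's children, and the co-parents of mRNA2.
mRNA2 has parents Prot2, TF1.
mRNA2's children: Kinase.
Other parents of mRNA2's children:
  Kinase's other parents are GeneB, GeneC.
MB(mRNA2) = {GeneB, GeneC, Kinase, Prot2, TF1}.
Comparing with the claimed set, GeneC is missing.

GeneC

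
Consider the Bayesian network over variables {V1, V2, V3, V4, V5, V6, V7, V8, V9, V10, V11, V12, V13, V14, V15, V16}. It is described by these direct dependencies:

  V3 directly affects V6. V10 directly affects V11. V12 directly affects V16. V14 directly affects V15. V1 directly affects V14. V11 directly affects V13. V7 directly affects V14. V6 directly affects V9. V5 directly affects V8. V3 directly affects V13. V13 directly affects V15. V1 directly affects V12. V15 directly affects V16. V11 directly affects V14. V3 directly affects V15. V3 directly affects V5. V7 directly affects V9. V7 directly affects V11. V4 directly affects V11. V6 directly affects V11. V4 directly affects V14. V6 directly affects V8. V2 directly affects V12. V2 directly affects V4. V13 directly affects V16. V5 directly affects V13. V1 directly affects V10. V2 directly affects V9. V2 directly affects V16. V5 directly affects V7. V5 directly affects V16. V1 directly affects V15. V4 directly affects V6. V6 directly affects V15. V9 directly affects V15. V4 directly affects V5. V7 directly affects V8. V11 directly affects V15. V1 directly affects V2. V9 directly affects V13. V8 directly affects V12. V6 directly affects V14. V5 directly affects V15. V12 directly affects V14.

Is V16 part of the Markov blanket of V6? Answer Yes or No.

By definition, MB(V6) is built from V6's parents, V6's children, and the co-parents of V6.
V6 has children V8, V9, V11, V14, V15.
Pa(V6) = {V3, V4}.
Parents of each child, excluding V6:
  V8: V5, V7
  V9: V2, V7
  V11: V4, V7, V10
  V14: V1, V4, V7, V11, V12
  V15: V1, V3, V5, V9, V11, V13, V14
MB(V6) = {V1, V2, V3, V4, V5, V7, V8, V9, V10, V11, V12, V13, V14, V15}; V16 is not in this set.

No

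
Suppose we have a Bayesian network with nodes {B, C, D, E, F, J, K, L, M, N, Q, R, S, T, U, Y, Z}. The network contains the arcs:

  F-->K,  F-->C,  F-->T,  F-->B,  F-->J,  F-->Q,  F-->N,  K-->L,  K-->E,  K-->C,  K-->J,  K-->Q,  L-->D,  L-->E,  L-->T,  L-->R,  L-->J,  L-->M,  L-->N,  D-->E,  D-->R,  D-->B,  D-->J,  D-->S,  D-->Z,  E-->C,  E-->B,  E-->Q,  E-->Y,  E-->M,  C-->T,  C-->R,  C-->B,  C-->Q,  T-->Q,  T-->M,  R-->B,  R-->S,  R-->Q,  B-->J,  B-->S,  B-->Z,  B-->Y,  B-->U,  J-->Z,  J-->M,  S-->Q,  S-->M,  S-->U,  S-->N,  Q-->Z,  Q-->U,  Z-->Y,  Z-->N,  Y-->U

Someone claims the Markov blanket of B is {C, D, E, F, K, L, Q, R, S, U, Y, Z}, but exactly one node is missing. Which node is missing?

Children of B: J, S, U, Y, Z.
B's parents: C, D, E, F, R.
For each child, the remaining parents (spouses of B):
  parents(J) \ {B} = {D, F, K, L}.
  S's other parents are D, R.
  Z also has parents D, J, Q.
  Y's other parents are E, Z.
  U also has parents Q, S, Y.
MB(B) = {C, D, E, F, J, K, L, Q, R, S, U, Y, Z}.
Comparing with the claimed set, J is missing.

J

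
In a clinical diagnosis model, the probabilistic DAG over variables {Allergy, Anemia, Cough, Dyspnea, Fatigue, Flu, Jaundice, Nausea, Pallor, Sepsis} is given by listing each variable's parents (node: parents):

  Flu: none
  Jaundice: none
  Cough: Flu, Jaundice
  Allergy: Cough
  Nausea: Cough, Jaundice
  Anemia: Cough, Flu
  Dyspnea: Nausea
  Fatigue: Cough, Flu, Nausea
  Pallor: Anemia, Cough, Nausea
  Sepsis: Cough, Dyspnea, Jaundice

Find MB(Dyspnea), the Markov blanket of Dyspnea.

{Cough, Jaundice, Nausea, Sepsis}

Dyspnea has parent Nausea.
Dyspnea has child Sepsis.
Parents of each child, excluding Dyspnea:
  Sepsis: Cough, Jaundice
Taking the union gives {Cough, Jaundice, Nausea, Sepsis}.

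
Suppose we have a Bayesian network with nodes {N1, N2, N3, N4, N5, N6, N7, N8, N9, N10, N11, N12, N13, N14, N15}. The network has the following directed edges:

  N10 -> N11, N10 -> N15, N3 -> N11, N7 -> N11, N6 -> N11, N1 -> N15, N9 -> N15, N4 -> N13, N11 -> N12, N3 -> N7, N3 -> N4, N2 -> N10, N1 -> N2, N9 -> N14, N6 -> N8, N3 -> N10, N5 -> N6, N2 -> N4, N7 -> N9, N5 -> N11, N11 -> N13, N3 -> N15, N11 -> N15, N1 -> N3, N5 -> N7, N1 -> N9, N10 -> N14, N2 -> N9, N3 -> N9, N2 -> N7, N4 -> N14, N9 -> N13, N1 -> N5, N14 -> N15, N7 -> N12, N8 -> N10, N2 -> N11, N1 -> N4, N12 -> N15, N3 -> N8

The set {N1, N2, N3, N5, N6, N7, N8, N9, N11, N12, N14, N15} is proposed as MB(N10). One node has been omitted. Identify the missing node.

The Markov blanket of a node is its parents, its children, and the other parents of its children.
Pa(N10) = {N2, N3, N8}.
N10 has children N11, N14, N15.
Parents of each child, excluding N10:
  N11's other parents are N2, N3, N5, N6, N7.
  N14 also has parents N4, N9.
  parents(N15) \ {N10} = {N1, N3, N9, N11, N12, N14}.
MB(N10) = {N1, N2, N3, N4, N5, N6, N7, N8, N9, N11, N12, N14, N15}.
Comparing with the claimed set, N4 is missing.

N4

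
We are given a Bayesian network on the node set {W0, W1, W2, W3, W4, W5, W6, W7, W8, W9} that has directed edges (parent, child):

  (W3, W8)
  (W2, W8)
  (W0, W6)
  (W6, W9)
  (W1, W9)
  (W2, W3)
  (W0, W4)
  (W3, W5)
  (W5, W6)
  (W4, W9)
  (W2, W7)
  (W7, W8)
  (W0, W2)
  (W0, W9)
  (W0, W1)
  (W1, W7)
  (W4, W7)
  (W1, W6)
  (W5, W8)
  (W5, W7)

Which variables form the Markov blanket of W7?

W7's children: W8.
W7's parents: W1, W2, W4, W5.
Parents of each child, excluding W7:
  W8: W2, W3, W5
Taking the union gives {W1, W2, W3, W4, W5, W8}.

{W1, W2, W3, W4, W5, W8}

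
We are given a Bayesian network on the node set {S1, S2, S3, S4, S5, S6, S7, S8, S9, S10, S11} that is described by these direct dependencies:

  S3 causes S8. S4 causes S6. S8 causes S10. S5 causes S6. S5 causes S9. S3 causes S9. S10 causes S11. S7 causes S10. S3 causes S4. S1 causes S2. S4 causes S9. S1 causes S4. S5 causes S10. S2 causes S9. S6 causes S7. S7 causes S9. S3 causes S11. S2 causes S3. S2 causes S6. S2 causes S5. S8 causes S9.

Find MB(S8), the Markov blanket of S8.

The Markov blanket of a node is its parents, its children, and the other parents of its children.
Parents of S8: S3.
S8 has children S9, S10.
Co-parents of S8 (other parents of its children):
  S9: S2, S3, S4, S5, S7
  S10: S5, S7
Taking the union gives {S2, S3, S4, S5, S7, S9, S10}.

{S2, S3, S4, S5, S7, S9, S10}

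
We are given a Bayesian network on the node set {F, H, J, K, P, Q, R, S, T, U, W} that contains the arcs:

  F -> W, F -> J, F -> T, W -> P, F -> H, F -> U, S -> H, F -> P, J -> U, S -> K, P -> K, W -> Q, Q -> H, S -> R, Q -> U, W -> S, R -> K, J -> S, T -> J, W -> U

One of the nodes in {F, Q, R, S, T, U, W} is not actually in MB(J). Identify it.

Recall MB(v) = parents ∪ children ∪ spouses, where spouses are the other parents of v's children.
Parents of J: F, T.
J's children: S, U.
Co-parents of J (other parents of its children):
  S also has parent W.
  U's other parents are F, Q, W.
MB(J) = {F, Q, S, T, U, W}.
R is neither a parent, child, nor co-parent of J, so it does not belong.

R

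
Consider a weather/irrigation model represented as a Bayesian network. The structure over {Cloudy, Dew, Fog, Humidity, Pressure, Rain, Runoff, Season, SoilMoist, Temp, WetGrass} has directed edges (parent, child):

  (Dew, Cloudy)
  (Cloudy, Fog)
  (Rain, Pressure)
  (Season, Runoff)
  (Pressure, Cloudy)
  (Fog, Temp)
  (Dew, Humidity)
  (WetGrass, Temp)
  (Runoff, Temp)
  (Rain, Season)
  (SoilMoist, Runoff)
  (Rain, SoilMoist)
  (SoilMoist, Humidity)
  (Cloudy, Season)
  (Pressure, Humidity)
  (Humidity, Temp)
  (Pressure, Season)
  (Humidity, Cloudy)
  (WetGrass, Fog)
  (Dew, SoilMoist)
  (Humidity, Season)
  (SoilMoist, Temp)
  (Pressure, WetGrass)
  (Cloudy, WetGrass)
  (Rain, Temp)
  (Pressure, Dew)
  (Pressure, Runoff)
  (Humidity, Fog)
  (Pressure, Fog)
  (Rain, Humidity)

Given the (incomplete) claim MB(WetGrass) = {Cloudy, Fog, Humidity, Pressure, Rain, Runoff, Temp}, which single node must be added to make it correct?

SoilMoist

By definition, MB(WetGrass) is built from WetGrass's parents, WetGrass's children, and the co-parents of WetGrass.
Pa(WetGrass) = {Cloudy, Pressure}.
WetGrass has children Fog, Temp.
Co-parents of WetGrass (other parents of its children):
  Fog's other parents are Cloudy, Humidity, Pressure.
  Temp also has parents Fog, Humidity, Rain, Runoff, SoilMoist.
MB(WetGrass) = {Cloudy, Fog, Humidity, Pressure, Rain, Runoff, SoilMoist, Temp}.
Comparing with the claimed set, SoilMoist is missing.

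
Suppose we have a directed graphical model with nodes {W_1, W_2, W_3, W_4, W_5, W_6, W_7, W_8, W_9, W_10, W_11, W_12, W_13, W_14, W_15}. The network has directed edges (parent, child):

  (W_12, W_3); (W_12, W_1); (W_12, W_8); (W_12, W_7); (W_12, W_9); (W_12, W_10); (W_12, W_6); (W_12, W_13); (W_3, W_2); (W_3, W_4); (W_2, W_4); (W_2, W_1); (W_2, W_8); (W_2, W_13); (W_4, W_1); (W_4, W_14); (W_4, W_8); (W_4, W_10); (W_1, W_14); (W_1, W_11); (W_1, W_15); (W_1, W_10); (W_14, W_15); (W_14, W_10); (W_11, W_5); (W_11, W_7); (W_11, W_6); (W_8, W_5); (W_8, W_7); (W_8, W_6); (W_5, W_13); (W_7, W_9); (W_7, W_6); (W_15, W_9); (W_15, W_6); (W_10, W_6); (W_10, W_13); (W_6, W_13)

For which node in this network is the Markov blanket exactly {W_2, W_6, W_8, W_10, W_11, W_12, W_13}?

W_5

The target node must have every member of {W_2, W_6, W_8, W_10, W_11, W_12, W_13} as a parent, child, or co-parent, and no others.
Parents of W_5: W_8, W_11; children: W_13; co-parents: W_2, W_6, W_10, W_12.
These exactly cover the given set, so the node is W_5.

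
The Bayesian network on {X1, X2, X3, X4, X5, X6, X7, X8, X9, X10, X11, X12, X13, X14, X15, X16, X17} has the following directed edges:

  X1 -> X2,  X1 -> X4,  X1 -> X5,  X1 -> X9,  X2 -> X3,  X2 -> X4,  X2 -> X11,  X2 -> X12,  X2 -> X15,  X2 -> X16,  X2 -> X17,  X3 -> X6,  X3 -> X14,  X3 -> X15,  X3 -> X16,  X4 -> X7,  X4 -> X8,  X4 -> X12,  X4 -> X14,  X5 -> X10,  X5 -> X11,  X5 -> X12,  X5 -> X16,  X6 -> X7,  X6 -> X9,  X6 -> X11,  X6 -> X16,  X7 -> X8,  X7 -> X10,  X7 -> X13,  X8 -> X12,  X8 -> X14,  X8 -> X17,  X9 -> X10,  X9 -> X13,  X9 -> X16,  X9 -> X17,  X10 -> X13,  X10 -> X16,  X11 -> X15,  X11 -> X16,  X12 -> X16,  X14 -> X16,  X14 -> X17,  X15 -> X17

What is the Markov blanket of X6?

X6 has parent X3.
X6 has children X7, X9, X11, X16.
Co-parents of X6 (other parents of its children):
  X7: X4
  X9: X1
  X11: X2, X5
  X16: X2, X3, X5, X9, X10, X11, X12, X14
Union: {X3} ∪ {X7, X9, X11, X16} ∪ {X1, X2, X3, X4, X5, X9, X10, X11, X12, X14} = {X1, X2, X3, X4, X5, X7, X9, X10, X11, X12, X14, X16}.

{X1, X2, X3, X4, X5, X7, X9, X10, X11, X12, X14, X16}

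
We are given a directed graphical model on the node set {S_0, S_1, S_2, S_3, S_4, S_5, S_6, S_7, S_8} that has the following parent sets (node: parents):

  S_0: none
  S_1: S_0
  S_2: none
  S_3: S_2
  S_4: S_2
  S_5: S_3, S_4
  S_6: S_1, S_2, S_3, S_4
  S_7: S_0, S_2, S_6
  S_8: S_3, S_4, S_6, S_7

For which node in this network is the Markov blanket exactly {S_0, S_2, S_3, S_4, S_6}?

The target node must have every member of {S_0, S_2, S_3, S_4, S_6} as a parent, child, or co-parent, and no others.
Parents of S_1: S_0; children: S_6; co-parents: S_2, S_3, S_4.
These exactly cover the given set, so the node is S_1.

S_1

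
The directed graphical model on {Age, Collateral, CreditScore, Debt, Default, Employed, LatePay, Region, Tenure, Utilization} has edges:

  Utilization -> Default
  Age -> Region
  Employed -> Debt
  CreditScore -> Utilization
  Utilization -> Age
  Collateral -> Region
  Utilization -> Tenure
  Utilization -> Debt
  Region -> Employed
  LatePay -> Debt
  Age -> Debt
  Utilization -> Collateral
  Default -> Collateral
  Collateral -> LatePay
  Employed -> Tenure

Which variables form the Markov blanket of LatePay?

{Age, Collateral, Debt, Employed, Utilization}

LatePay's parents: Collateral.
Ch(LatePay) = {Debt}.
Co-parents of LatePay (other parents of its children):
  Debt's other parents are Age, Employed, Utilization.
So the Markov blanket of LatePay is {Age, Collateral, Debt, Employed, Utilization}.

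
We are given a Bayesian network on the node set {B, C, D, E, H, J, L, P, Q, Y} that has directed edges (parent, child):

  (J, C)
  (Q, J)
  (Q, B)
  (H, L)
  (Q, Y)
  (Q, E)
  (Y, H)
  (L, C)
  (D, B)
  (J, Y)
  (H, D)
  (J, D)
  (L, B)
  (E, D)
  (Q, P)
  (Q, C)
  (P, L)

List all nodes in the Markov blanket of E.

{D, H, J, Q}

A node's Markov blanket = Pa ∪ Ch ∪ (parents of Ch other than the node itself).
E's children: D.
E has parent Q.
Parents of each child, excluding E:
  D: H, J
Taking the union gives {D, H, J, Q}.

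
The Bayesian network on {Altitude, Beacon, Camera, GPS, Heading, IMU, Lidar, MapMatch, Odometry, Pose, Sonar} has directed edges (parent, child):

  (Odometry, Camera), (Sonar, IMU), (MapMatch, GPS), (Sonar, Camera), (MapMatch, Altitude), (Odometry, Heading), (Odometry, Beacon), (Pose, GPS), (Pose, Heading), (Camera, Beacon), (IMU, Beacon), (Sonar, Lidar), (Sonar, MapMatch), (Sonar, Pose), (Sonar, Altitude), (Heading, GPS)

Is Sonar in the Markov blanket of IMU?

Sonar is a parent of IMU.
So Sonar ∈ MB(IMU).

Yes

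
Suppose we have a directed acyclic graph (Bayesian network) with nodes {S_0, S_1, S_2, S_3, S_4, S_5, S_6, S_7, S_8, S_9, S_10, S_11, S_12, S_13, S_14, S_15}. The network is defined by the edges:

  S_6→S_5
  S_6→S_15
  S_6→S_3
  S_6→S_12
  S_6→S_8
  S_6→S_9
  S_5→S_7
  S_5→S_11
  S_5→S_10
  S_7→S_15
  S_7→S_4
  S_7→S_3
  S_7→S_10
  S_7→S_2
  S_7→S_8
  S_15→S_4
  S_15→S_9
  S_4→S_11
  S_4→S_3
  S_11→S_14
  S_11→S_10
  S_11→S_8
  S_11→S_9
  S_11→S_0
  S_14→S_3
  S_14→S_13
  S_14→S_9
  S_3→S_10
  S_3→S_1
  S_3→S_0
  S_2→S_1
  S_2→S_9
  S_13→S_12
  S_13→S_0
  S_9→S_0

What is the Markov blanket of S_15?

{S_2, S_4, S_6, S_7, S_9, S_11, S_14}

S_15 has parents S_6, S_7.
S_15's children: S_4, S_9.
For each child, the remaining parents (spouses of S_15):
  S_4 also has parent S_7.
  S_9 also has parents S_2, S_6, S_11, S_14.
Taking the union gives {S_2, S_4, S_6, S_7, S_9, S_11, S_14}.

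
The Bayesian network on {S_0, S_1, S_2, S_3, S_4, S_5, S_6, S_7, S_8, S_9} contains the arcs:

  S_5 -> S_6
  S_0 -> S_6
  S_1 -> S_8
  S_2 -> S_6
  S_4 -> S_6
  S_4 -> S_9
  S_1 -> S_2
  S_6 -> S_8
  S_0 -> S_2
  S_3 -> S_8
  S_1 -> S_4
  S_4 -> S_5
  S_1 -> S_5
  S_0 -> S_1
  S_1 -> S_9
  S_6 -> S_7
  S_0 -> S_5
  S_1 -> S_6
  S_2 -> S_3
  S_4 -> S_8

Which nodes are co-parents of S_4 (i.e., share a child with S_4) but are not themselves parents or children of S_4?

{S_0, S_2, S_3}

Children of S_4: S_5, S_6, S_8, S_9.
  S_5: S_0, S_1
  S_6: S_0, S_1, S_2, S_5
  S_8: S_1, S_3, S_6
  S_9: S_1
Excluding nodes already adjacent to S_4 (S_1, S_5, S_6, S_8, S_9), the co-parent-only contribution is {S_0, S_2, S_3}.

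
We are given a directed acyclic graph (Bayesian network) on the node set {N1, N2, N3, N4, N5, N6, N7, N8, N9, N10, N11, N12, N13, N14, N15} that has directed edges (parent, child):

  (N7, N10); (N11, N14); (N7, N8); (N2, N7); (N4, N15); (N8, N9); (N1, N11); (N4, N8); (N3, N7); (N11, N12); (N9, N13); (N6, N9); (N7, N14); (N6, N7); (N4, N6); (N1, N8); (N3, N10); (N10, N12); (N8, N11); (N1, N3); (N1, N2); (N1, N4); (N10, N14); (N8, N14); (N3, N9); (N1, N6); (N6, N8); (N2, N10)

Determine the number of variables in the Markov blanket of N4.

5

By definition, MB(N4) is built from N4's parents, N4's children, and the co-parents of N4.
N4's children: N6, N8, N15.
Parents of N4: N1.
Other parents of N4's children:
  N6 also has parent N1.
  N8's other parents are N1, N6, N7.
  N15 has no other parent.
MB(N4) = {N1, N6, N7, N8, N15}, which has 5 nodes.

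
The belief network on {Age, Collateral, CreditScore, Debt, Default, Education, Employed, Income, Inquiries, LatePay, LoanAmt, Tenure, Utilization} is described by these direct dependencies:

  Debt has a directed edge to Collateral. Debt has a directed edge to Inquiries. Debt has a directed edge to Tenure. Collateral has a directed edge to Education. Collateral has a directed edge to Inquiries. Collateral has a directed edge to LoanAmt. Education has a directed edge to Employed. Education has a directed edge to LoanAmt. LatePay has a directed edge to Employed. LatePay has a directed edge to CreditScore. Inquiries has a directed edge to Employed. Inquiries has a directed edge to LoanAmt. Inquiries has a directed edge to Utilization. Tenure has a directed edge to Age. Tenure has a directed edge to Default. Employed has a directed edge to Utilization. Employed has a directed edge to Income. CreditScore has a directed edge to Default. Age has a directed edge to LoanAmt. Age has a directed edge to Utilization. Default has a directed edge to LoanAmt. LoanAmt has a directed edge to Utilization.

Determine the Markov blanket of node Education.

{Age, Collateral, Default, Employed, Inquiries, LatePay, LoanAmt}

The Markov blanket of a node is its parents, its children, and the other parents of its children.
Education has children Employed, LoanAmt.
Parents of Education: Collateral.
Parents of each child, excluding Education:
  parents(Employed) \ {Education} = {Inquiries, LatePay}.
  LoanAmt's other parents are Age, Collateral, Default, Inquiries.
Union: {Collateral} ∪ {Employed, LoanAmt} ∪ {Age, Collateral, Default, Inquiries, LatePay} = {Age, Collateral, Default, Employed, Inquiries, LatePay, LoanAmt}.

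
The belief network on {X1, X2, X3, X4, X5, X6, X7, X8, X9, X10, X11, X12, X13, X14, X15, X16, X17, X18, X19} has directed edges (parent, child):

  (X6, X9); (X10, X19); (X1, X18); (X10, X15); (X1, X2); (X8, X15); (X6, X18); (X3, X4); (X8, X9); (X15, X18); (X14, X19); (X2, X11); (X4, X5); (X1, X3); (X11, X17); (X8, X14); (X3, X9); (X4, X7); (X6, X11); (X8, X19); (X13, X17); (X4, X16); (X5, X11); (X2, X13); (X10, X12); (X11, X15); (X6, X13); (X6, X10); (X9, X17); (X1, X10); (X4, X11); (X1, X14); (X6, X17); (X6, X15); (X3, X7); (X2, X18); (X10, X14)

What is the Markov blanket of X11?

Recall MB(v) = parents ∪ children ∪ spouses, where spouses are the other parents of v's children.
X11's parents: X2, X4, X5, X6.
X11's children: X15, X17.
Co-parents of X11 (other parents of its children):
  X15: X6, X8, X10
  X17: X6, X9, X13
So the Markov blanket of X11 is {X2, X4, X5, X6, X8, X9, X10, X13, X15, X17}.

{X2, X4, X5, X6, X8, X9, X10, X13, X15, X17}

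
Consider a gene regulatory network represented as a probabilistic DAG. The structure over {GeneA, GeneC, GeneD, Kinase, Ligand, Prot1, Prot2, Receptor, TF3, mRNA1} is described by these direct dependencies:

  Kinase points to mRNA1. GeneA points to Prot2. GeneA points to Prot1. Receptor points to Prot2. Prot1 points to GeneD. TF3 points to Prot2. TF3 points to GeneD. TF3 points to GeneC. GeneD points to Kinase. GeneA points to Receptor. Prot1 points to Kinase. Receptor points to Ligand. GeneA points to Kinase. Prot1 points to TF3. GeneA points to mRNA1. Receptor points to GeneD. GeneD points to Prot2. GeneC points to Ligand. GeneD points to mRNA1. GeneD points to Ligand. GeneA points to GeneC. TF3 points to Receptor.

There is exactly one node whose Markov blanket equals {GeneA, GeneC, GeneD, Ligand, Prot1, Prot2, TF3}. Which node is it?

Receptor

The target node must have every member of {GeneA, GeneC, GeneD, Ligand, Prot1, Prot2, TF3} as a parent, child, or co-parent, and no others.
Parents of Receptor: GeneA, TF3; children: GeneD, Ligand, Prot2; co-parents: GeneA, GeneC, GeneD, Prot1, TF3.
These exactly cover the given set, so the node is Receptor.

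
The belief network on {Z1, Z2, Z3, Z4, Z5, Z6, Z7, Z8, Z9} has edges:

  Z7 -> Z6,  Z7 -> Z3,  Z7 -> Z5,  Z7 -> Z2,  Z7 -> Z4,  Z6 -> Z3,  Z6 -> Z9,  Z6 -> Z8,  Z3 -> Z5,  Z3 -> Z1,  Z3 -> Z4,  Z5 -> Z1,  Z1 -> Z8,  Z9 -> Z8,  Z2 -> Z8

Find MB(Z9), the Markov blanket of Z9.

The Markov blanket of a node is its parents, its children, and the other parents of its children.
Pa(Z9) = {Z6}.
Z9's children: Z8.
Co-parents of Z9 (other parents of its children):
  Z8 also has parents Z1, Z2, Z6.
MB(Z9) = {Z1, Z2, Z6, Z8}.

{Z1, Z2, Z6, Z8}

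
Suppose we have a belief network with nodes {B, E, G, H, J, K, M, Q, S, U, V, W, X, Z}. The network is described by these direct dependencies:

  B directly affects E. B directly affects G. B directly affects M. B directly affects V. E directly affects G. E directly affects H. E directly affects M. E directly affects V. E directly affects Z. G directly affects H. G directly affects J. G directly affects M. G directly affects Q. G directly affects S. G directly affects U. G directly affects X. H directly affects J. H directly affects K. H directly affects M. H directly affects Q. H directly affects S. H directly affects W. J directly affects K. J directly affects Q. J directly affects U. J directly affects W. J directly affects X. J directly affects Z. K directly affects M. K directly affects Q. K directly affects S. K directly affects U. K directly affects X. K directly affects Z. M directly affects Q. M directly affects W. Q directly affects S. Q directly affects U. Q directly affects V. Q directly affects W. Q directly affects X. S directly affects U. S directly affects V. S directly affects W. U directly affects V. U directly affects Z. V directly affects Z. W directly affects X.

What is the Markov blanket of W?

{G, H, J, K, M, Q, S, X}

A node's Markov blanket = Pa ∪ Ch ∪ (parents of Ch other than the node itself).
W's children: X.
Parents of W: H, J, M, Q, S.
For each child, the remaining parents (spouses of W):
  X: G, J, K, Q
MB(W) = {G, H, J, K, M, Q, S, X}.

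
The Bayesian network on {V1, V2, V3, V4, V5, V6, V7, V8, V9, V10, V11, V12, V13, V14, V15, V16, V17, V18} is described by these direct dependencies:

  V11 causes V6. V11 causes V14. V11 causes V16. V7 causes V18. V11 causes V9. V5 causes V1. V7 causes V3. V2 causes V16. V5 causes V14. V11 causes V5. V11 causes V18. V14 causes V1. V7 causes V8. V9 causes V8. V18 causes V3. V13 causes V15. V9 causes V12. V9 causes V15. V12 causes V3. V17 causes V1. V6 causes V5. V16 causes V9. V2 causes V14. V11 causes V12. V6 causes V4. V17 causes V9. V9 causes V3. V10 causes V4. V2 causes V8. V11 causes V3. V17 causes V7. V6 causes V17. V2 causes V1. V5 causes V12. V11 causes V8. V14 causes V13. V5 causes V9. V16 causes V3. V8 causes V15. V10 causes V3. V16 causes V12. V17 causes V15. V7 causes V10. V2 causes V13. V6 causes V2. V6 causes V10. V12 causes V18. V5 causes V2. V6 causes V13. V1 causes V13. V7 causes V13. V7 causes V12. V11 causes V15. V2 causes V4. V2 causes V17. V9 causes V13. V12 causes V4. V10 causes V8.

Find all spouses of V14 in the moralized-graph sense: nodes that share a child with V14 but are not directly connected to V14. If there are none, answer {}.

{V6, V7, V9, V17}

Children of V14: V1, V13.
  V1: V2, V5, V17
  V13: V1, V2, V6, V7, V9
Excluding nodes already adjacent to V14 (V1, V2, V5, V11, V13), the co-parent-only contribution is {V6, V7, V9, V17}.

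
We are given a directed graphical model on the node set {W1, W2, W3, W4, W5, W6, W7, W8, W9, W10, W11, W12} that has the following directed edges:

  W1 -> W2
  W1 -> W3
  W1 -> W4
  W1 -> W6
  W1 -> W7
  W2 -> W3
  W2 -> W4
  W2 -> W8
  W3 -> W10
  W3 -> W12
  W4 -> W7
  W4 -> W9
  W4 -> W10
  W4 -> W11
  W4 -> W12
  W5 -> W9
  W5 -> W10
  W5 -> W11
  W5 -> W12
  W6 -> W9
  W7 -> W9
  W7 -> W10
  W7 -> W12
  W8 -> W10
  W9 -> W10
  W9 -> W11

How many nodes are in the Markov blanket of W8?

7

The Markov blanket of a node is its parents, its children, and the other parents of its children.
W8's children: W10.
W8 has parent W2.
Other parents of W8's children:
  W10's other parents are W3, W4, W5, W7, W9.
MB(W8) = {W2, W3, W4, W5, W7, W9, W10}, which has 7 nodes.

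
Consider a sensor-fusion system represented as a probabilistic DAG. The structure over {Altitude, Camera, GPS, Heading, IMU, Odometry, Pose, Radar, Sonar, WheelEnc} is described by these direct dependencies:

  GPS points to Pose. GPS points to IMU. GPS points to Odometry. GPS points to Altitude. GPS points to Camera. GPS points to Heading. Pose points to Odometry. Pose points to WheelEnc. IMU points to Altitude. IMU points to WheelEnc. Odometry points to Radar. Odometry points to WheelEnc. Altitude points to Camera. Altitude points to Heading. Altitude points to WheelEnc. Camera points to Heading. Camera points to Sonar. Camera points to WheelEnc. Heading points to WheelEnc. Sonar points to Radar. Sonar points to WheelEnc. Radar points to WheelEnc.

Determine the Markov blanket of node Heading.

{Altitude, Camera, GPS, IMU, Odometry, Pose, Radar, Sonar, WheelEnc}

Heading has child WheelEnc.
Parents of Heading: Altitude, Camera, GPS.
Other parents of Heading's children:
  WheelEnc: Altitude, Camera, IMU, Odometry, Pose, Radar, Sonar
Union: {Altitude, Camera, GPS} ∪ {WheelEnc} ∪ {Altitude, Camera, IMU, Odometry, Pose, Radar, Sonar} = {Altitude, Camera, GPS, IMU, Odometry, Pose, Radar, Sonar, WheelEnc}.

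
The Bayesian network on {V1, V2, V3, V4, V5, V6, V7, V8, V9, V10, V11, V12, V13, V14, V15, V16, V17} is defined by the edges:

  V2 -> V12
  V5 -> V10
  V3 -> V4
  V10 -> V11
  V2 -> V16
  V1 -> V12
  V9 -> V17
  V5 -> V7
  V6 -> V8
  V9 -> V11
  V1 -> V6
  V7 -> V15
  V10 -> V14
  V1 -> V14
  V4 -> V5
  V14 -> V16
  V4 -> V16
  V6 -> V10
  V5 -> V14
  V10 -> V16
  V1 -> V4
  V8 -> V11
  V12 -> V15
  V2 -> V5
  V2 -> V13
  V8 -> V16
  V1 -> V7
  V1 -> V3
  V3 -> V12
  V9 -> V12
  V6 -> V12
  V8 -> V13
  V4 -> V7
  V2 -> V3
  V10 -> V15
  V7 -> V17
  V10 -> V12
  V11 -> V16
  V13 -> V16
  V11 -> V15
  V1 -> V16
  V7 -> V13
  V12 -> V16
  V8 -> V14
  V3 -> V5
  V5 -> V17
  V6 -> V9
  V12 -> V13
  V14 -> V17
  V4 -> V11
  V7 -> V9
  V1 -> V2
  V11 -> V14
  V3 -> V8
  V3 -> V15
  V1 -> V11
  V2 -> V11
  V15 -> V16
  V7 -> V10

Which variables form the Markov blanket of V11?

{V1, V2, V3, V4, V5, V7, V8, V9, V10, V12, V13, V14, V15, V16}

A node's Markov blanket = Pa ∪ Ch ∪ (parents of Ch other than the node itself).
Parents of V11: V1, V2, V4, V8, V9, V10.
V11's children: V14, V15, V16.
Parents of each child, excluding V11:
  V14: V1, V5, V8, V10
  V15: V3, V7, V10, V12
  V16: V1, V2, V4, V8, V10, V12, V13, V14, V15
Taking the union gives {V1, V2, V3, V4, V5, V7, V8, V9, V10, V12, V13, V14, V15, V16}.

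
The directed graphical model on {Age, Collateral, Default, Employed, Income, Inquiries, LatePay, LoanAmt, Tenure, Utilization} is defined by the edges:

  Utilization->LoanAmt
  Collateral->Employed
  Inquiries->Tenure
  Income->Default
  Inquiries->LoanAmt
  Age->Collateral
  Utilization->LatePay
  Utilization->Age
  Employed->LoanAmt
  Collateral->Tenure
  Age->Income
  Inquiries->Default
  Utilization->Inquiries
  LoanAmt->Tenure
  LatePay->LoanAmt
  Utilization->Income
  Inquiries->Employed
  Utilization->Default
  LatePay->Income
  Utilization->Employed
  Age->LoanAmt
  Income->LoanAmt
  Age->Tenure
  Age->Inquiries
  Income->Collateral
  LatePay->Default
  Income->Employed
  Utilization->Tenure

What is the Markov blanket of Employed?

{Age, Collateral, Income, Inquiries, LatePay, LoanAmt, Utilization}

Employed has child LoanAmt.
Parents of Employed: Collateral, Income, Inquiries, Utilization.
Parents of each child, excluding Employed:
  LoanAmt: Age, Income, Inquiries, LatePay, Utilization
Union: {Collateral, Income, Inquiries, Utilization} ∪ {LoanAmt} ∪ {Age, Income, Inquiries, LatePay, Utilization} = {Age, Collateral, Income, Inquiries, LatePay, LoanAmt, Utilization}.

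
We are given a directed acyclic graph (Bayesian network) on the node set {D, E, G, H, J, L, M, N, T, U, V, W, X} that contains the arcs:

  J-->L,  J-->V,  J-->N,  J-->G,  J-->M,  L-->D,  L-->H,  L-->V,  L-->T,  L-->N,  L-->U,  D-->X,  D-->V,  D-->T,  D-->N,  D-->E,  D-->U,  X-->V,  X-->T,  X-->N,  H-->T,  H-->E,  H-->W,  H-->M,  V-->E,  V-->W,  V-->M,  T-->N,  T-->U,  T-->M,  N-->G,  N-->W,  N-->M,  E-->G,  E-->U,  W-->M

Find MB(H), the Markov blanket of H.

Recall MB(v) = parents ∪ children ∪ spouses, where spouses are the other parents of v's children.
H has parent L.
Ch(H) = {E, M, T, W}.
Parents of each child, excluding H:
  parents(T) \ {H} = {D, L, X}.
  parents(E) \ {H} = {D, V}.
  W also has parents N, V.
  M also has parents J, N, T, V, W.
So the Markov blanket of H is {D, E, J, L, M, N, T, V, W, X}.

{D, E, J, L, M, N, T, V, W, X}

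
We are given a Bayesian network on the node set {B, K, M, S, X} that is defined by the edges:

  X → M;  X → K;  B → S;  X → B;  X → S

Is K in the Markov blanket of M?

The Markov blanket of a node is its parents, its children, and the other parents of its children.
Children of M: none.
Pa(M) = {X}.
With no children, M has no spouses; the co-parent set is empty.
MB(M) = {X}; K is not in this set.

No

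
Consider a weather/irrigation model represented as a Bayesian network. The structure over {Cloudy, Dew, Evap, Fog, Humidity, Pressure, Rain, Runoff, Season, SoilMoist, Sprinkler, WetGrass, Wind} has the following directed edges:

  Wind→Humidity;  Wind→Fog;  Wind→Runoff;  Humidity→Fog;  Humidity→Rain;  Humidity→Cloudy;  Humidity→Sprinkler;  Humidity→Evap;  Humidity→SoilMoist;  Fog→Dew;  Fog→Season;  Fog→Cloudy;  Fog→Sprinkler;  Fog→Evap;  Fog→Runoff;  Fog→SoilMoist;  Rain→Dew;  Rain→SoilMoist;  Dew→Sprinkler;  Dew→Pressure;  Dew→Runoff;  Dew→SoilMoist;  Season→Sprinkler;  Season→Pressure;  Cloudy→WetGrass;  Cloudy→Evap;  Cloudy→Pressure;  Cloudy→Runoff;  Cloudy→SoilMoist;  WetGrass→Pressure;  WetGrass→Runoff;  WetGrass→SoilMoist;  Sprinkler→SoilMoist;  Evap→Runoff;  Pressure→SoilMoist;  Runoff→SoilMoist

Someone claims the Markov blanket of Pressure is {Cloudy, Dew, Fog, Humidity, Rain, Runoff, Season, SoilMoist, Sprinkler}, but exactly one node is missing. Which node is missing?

Parents of Pressure: Cloudy, Dew, Season, WetGrass.
Pressure's children: SoilMoist.
Co-parents of Pressure (other parents of its children):
  SoilMoist: Cloudy, Dew, Fog, Humidity, Rain, Runoff, Sprinkler, WetGrass
MB(Pressure) = {Cloudy, Dew, Fog, Humidity, Rain, Runoff, Season, SoilMoist, Sprinkler, WetGrass}.
Comparing with the claimed set, WetGrass is missing.

WetGrass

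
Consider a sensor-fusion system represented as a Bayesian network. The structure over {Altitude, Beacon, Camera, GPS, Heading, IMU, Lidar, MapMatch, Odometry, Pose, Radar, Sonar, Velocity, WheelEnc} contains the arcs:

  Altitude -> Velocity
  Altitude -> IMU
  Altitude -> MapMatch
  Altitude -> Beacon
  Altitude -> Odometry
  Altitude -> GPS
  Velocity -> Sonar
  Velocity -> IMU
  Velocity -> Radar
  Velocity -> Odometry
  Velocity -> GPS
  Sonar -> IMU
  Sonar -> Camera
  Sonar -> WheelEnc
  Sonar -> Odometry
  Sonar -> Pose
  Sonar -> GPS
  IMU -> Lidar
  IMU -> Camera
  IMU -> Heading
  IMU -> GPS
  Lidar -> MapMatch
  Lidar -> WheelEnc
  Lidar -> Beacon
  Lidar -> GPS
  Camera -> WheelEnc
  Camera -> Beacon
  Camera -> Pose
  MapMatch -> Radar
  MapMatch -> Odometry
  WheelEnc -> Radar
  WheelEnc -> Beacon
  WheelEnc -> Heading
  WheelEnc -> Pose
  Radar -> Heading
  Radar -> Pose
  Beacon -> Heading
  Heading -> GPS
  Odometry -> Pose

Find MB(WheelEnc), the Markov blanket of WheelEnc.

WheelEnc has parents Camera, Lidar, Sonar.
Children of WheelEnc: Beacon, Heading, Pose, Radar.
Co-parents of WheelEnc (other parents of its children):
  Radar also has parents MapMatch, Velocity.
  Beacon also has parents Altitude, Camera, Lidar.
  Heading's other parents are Beacon, IMU, Radar.
  Pose also has parents Camera, Odometry, Radar, Sonar.
Taking the union gives {Altitude, Beacon, Camera, Heading, IMU, Lidar, MapMatch, Odometry, Pose, Radar, Sonar, Velocity}.

{Altitude, Beacon, Camera, Heading, IMU, Lidar, MapMatch, Odometry, Pose, Radar, Sonar, Velocity}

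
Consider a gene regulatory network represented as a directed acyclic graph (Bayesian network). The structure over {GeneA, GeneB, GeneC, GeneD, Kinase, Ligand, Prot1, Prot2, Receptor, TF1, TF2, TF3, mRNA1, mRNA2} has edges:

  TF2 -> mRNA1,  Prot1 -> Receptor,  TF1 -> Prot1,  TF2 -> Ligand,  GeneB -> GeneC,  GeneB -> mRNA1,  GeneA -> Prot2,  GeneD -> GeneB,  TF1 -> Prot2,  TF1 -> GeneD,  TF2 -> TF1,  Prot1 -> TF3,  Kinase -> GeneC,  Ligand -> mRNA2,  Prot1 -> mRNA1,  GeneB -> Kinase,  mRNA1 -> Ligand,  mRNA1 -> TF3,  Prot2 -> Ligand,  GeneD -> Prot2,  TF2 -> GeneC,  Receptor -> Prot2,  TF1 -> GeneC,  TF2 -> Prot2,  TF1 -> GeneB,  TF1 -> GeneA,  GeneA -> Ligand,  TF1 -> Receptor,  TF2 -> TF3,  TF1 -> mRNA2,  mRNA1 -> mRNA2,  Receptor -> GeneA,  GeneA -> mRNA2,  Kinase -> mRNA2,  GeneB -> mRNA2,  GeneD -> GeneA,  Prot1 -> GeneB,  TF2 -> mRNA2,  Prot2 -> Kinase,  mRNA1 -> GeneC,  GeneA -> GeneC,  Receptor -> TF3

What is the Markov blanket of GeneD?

{GeneA, GeneB, Prot1, Prot2, Receptor, TF1, TF2}

Parents of GeneD: TF1.
GeneD's children: GeneA, GeneB, Prot2.
Other parents of GeneD's children:
  GeneA: Receptor, TF1
  Prot2: GeneA, Receptor, TF1, TF2
  GeneB: Prot1, TF1
MB(GeneD) = {GeneA, GeneB, Prot1, Prot2, Receptor, TF1, TF2}.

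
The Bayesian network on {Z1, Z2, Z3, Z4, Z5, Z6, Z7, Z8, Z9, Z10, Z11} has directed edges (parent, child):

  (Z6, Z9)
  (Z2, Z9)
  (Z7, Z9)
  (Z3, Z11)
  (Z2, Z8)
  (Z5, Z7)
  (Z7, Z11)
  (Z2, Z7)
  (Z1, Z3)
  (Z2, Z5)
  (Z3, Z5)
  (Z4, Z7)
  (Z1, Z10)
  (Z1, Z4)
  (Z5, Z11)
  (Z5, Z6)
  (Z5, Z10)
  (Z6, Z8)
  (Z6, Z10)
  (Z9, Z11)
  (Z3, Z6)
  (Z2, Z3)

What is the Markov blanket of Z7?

By definition, MB(Z7) is built from Z7's parents, Z7's children, and the co-parents of Z7.
Z7 has parents Z2, Z4, Z5.
Ch(Z7) = {Z9, Z11}.
Co-parents of Z7 (other parents of its children):
  Z9: Z2, Z6
  Z11: Z3, Z5, Z9
Union: {Z2, Z4, Z5} ∪ {Z9, Z11} ∪ {Z2, Z3, Z5, Z6, Z9} = {Z2, Z3, Z4, Z5, Z6, Z9, Z11}.

{Z2, Z3, Z4, Z5, Z6, Z9, Z11}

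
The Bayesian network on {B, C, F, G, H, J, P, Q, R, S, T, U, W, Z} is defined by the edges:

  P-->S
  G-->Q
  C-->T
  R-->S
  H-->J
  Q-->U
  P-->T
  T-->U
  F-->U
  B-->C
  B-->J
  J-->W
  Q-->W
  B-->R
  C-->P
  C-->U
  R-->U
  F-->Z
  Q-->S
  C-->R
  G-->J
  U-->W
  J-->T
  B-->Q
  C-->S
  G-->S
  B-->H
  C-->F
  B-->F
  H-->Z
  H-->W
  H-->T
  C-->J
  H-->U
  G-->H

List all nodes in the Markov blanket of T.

A node's Markov blanket = Pa ∪ Ch ∪ (parents of Ch other than the node itself).
Pa(T) = {C, H, J, P}.
T's children: U.
Co-parents of T (other parents of its children):
  U: C, F, H, Q, R
MB(T) = {C, F, H, J, P, Q, R, U}.

{C, F, H, J, P, Q, R, U}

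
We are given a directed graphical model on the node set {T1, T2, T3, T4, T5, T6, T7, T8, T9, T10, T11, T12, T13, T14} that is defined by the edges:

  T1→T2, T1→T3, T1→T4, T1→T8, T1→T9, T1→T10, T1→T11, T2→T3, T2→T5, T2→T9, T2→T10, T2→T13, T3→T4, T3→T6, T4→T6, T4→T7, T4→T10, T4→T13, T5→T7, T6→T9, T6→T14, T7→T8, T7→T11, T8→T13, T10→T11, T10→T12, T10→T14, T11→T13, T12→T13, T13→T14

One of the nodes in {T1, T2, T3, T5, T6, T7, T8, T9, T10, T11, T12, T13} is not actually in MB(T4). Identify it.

By definition, MB(T4) is built from T4's parents, T4's children, and the co-parents of T4.
T4 has parents T1, T3.
Children of T4: T6, T7, T10, T13.
For each child, the remaining parents (spouses of T4):
  T6 also has parent T3.
  T7 also has parent T5.
  T10 also has parents T1, T2.
  T13's other parents are T2, T8, T11, T12.
MB(T4) = {T1, T2, T3, T5, T6, T7, T8, T10, T11, T12, T13}.
T9 is neither a parent, child, nor co-parent of T4, so it does not belong.

T9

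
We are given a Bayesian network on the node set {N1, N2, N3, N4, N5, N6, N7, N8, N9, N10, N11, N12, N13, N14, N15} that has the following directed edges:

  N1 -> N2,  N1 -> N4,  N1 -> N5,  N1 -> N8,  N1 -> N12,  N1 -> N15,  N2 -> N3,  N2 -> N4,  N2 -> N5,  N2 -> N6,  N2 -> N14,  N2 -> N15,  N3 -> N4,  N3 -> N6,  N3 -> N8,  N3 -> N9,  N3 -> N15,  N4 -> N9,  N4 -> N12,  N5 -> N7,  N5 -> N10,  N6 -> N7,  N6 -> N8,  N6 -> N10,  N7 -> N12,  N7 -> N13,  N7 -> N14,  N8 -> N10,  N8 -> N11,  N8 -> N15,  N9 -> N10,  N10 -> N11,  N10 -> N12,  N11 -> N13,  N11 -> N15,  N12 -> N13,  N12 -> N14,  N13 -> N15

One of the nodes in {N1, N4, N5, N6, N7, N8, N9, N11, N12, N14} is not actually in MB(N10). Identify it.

A node's Markov blanket = Pa ∪ Ch ∪ (parents of Ch other than the node itself).
Pa(N10) = {N5, N6, N8, N9}.
N10 has children N11, N12.
For each child, the remaining parents (spouses of N10):
  parents(N11) \ {N10} = {N8}.
  N12 also has parents N1, N4, N7.
MB(N10) = {N1, N4, N5, N6, N7, N8, N9, N11, N12}.
N14 is neither a parent, child, nor co-parent of N10, so it does not belong.

N14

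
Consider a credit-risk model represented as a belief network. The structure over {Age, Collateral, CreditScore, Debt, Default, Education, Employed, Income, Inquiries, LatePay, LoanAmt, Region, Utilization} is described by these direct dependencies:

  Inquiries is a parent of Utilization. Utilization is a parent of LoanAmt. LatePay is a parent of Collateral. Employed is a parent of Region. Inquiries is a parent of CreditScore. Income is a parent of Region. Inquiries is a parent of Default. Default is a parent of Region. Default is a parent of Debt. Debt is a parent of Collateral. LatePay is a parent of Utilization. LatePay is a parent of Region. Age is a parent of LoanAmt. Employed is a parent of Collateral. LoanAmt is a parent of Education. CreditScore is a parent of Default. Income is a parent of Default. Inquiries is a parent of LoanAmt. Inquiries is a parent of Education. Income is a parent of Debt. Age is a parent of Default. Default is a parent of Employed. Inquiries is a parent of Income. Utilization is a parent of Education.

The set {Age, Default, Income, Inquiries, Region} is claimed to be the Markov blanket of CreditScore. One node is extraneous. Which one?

Parents of CreditScore: Inquiries.
Children of CreditScore: Default.
Co-parents of CreditScore (other parents of its children):
  parents(Default) \ {CreditScore} = {Age, Income, Inquiries}.
MB(CreditScore) = {Age, Default, Income, Inquiries}.
Region is neither a parent, child, nor co-parent of CreditScore, so it does not belong.

Region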